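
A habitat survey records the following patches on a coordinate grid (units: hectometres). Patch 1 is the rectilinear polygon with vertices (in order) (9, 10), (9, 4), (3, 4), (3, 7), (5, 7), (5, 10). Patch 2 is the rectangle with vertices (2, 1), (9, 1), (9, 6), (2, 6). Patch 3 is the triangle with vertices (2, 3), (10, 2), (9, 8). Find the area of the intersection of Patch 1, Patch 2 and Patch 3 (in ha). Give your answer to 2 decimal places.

8.40

The intersection is the polygon with vertices (3.4,4), (6.2,6), (9,6), (9,4).
By the shoelace formula its area is 8.40.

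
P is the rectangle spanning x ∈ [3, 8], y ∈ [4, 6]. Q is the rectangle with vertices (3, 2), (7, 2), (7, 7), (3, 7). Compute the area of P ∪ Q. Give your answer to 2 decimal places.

22.00

By inclusion–exclusion:
Individual areas: |P| = 10, |Q| = 20.
|P∩Q|: x∈[3,7], y∈[4,6] → 4·2 = 8.
|P ∪ Q| = 30 − 8 = 22.00.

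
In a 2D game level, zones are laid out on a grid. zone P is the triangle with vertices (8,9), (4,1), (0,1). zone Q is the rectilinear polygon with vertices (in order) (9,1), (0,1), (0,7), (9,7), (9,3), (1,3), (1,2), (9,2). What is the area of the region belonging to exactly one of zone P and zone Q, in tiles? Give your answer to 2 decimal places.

|zone P| = 16, |zone Q| = 46, |zone P∩zone Q| = 11.75.
|zone P △ zone Q| = |zone P| + |zone Q| − 2·|zone P∩zone Q| = 16 + 46 − 23.5 = 38.50.

38.50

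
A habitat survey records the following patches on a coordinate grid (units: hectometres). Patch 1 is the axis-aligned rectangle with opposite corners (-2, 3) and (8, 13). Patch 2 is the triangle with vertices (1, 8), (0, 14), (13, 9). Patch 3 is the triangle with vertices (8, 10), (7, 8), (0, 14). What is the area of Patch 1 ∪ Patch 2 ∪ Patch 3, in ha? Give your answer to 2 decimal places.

107.07

By inclusion–exclusion:
Individual areas: |Patch 1| = 100, |Patch 2| = 36.5, |Patch 3| = 10.
|Patch 1∩Patch 2| = 29.434.
|Patch 1∩Patch 3| = 9.5833.
|Patch 2∩Patch 3| = 9.8019.
|Patch 1∩Patch 2∩Patch 3| = 9.3852.
|Patch 1 ∪ Patch 2 ∪ Patch 3| = 146.5 − 48.8192 + 9.3852 = 107.07.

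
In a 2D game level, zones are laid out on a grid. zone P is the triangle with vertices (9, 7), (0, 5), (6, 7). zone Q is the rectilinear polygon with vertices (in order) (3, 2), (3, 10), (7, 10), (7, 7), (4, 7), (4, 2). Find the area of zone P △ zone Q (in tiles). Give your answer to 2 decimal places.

|zone P| = 3, |zone Q| = 17, |zone P∩zone Q| = 0.3889.
|zone P △ zone Q| = |zone P| + |zone Q| − 2·|zone P∩zone Q| = 3 + 17 − 0.7778 = 19.22.

19.22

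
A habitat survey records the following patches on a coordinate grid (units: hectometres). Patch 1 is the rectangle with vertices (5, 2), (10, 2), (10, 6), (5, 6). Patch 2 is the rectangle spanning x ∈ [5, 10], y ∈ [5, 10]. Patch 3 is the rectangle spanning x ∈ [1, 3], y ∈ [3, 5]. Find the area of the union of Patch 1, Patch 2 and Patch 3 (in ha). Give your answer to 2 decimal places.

44.00

By inclusion–exclusion:
Individual areas: |Patch 1| = 20, |Patch 2| = 25, |Patch 3| = 4.
|Patch 1∩Patch 2|: x∈[5,10], y∈[5,6] → 5·1 = 5.
|Patch 1∩Patch 3| = 0 (no overlap).
|Patch 2∩Patch 3| = 0 (no overlap).
|Patch 1∩Patch 2∩Patch 3| = 0.
|Patch 1 ∪ Patch 2 ∪ Patch 3| = 49 − 5 + 0 = 44.00.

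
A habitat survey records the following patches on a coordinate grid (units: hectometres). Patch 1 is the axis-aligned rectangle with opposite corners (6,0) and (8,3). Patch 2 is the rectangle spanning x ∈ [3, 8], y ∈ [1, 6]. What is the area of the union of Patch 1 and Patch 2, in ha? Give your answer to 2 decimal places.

By inclusion–exclusion:
Individual areas: |Patch 1| = 6, |Patch 2| = 25.
|Patch 1∩Patch 2|: x∈[6,8], y∈[1,3] → 2·2 = 4.
|Patch 1 ∪ Patch 2| = 31 − 4 = 27.00.

27.00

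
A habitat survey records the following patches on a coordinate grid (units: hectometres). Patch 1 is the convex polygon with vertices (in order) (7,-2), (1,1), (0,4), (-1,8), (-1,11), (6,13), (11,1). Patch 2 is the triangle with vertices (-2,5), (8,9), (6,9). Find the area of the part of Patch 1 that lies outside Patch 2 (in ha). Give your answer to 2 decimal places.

|Patch 1| = 115.5, |Patch 1∩Patch 2| = 3.8572.
|Patch 1 ∖ Patch 2| = |Patch 1| − |Patch 1∩Patch 2| = 115.5 − 3.8572 = 111.64.

111.64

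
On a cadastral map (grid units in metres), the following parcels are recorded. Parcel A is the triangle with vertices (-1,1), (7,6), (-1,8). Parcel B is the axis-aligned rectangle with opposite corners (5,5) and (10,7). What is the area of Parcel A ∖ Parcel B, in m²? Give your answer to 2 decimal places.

|Parcel A| = 28, |Parcel A∩Parcel B| = 1.7.
|Parcel A ∖ Parcel B| = |Parcel A| − |Parcel A∩Parcel B| = 28 − 1.7 = 26.30.

26.30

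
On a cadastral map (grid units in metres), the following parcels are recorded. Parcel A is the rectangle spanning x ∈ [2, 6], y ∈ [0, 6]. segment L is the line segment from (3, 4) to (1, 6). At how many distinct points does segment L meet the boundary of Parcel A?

The segment meets the boundary at (2,5).

1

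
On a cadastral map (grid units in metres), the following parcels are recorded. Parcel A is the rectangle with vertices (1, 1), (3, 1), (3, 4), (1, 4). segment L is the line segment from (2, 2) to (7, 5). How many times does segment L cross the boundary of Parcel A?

1

The segment meets the boundary at (3,2.6).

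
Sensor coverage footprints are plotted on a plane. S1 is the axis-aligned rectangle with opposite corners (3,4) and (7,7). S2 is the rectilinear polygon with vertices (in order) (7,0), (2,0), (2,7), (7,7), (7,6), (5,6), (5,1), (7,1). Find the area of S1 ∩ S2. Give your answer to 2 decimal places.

The intersection is the polygon with vertices (7,6), (5,6), (5,4), (3,4), (3,7), (7,7).
By the shoelace formula its area is 8.00.

8.00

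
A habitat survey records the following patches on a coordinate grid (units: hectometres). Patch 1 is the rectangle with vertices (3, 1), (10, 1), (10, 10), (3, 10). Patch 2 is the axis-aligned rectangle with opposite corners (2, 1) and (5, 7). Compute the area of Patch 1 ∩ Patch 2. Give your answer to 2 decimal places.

12.00

|Patch 1∩Patch 2|: x∈[3,5], y∈[1,7] → 2·6 = 12.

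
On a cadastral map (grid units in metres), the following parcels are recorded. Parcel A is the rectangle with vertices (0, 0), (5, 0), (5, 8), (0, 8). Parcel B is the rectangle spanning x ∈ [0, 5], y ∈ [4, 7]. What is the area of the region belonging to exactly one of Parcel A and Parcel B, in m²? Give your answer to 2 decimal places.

|Parcel A∩Parcel B|: x∈[0,5], y∈[4,7] → 5·3 = 15.
|Parcel A △ Parcel B| = |Parcel A| + |Parcel B| − 2·|Parcel A∩Parcel B| = 40 + 15 − 30 = 25.00.

25.00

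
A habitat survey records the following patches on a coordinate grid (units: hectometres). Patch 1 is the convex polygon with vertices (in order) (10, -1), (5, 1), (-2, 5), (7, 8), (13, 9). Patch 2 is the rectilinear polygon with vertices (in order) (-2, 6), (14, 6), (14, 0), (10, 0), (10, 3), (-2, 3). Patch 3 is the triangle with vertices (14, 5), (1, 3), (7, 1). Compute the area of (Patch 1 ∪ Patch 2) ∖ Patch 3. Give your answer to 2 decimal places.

79.40

|Patch 1 ∪ Patch 2| = 98.3.
|(Patch 1 ∪ Patch 2) ∩ Patch 3| = 18.9.
|(Patch 1 ∪ Patch 2) ∖ Patch 3| = 98.3 − 18.9 = 79.40.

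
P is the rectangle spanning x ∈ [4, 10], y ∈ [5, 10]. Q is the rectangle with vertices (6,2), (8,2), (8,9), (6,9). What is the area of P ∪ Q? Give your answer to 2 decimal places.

36.00

By inclusion–exclusion:
Individual areas: |P| = 30, |Q| = 14.
|P∩Q|: x∈[6,8], y∈[5,9] → 2·4 = 8.
|P ∪ Q| = 44 − 8 = 36.00.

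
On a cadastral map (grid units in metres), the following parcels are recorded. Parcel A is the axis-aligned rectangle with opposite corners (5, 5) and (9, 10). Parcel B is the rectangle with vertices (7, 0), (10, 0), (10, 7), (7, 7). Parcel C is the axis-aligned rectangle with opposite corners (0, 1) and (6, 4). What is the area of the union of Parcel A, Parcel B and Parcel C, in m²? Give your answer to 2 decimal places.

By inclusion–exclusion:
Individual areas: |Parcel A| = 20, |Parcel B| = 21, |Parcel C| = 18.
|Parcel A∩Parcel B|: x∈[7,9], y∈[5,7] → 2·2 = 4.
|Parcel A∩Parcel C| = 0 (no overlap).
|Parcel B∩Parcel C| = 0 (no overlap).
|Parcel A∩Parcel B∩Parcel C| = 0.
|Parcel A ∪ Parcel B ∪ Parcel C| = 59 − 4 + 0 = 55.00.

55.00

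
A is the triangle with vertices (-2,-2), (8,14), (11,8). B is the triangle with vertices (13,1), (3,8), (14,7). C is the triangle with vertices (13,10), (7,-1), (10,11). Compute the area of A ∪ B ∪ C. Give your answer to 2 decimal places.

By inclusion–exclusion:
Individual areas: |A| = 54, |B| = 33.5, |C| = 19.5.
|A∩B| = 8.8129.
|A∩C| = 3.5.
|B∩C| = 6.7672.
|A∩B∩C| = 0.5928.
|A ∪ B ∪ C| = 107 − 19.0801 + 0.5928 = 88.51.

88.51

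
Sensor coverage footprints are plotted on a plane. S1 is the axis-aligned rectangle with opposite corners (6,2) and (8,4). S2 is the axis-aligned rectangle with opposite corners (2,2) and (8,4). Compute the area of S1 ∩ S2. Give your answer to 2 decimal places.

4.00

|S1∩S2|: x∈[6,8], y∈[2,4] → 2·2 = 4.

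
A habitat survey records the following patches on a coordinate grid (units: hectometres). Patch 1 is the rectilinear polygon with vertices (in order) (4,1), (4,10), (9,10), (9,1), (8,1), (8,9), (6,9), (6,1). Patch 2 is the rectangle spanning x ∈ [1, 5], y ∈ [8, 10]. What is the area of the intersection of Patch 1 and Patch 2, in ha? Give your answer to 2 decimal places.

2.00

The intersection is the polygon with vertices (4,10), (5,10), (5,8), (4,8).
By the shoelace formula its area is 2.00.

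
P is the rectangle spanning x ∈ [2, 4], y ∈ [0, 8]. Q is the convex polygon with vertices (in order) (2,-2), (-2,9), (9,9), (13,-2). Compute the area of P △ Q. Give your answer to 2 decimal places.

|P| = 16, |Q| = 121, |P∩Q| = 16.
|P △ Q| = |P| + |Q| − 2·|P∩Q| = 16 + 121 − 32 = 105.00.

105.00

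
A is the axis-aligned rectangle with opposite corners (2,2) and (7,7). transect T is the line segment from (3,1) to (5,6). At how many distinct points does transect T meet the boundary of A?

The segment meets the boundary at (3.4,2).

1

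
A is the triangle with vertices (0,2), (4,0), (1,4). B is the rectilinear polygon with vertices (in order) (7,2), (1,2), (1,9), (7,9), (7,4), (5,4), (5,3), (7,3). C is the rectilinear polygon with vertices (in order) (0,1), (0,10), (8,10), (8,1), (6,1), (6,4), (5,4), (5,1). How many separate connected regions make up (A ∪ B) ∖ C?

(A ∪ B) ∖ C splits into 2 disjoint pieces (area 0.625, area 1).

2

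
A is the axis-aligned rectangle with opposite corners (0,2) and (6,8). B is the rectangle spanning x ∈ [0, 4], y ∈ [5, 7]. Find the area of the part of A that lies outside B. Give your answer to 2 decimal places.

|A∩B|: x∈[0,4], y∈[5,7] → 4·2 = 8.
|A| = 36.
|A ∖ B| = |A| − |A∩B| = 36 − 8 = 28.00.

28.00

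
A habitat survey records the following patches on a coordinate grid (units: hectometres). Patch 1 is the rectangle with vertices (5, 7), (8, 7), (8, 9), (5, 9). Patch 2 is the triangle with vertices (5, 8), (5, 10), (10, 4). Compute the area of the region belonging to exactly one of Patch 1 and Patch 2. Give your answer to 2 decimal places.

|Patch 1| = 6, |Patch 2| = 5, |Patch 1∩Patch 2| = 2.7083.
|Patch 1 △ Patch 2| = |Patch 1| + |Patch 2| − 2·|Patch 1∩Patch 2| = 6 + 5 − 5.4167 = 5.58.

5.58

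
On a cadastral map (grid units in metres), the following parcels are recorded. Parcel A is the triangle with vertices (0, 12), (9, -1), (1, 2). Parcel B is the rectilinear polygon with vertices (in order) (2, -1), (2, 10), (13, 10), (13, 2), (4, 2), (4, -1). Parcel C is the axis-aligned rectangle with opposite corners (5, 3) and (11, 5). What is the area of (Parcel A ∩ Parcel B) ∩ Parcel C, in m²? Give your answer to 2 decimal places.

1.09

The region (Parcel A ∩ Parcel B) ∩ Parcel C is the polygon with vertices (6.231,3), (5,3), (5,4.778).
By the shoelace formula its area is 1.09.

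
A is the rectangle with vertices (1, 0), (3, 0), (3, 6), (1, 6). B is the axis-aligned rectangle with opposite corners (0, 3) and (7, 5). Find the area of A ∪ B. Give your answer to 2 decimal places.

22.00

By inclusion–exclusion:
Individual areas: |A| = 12, |B| = 14.
|A∩B|: x∈[1,3], y∈[3,5] → 2·2 = 4.
|A ∪ B| = 26 − 4 = 22.00.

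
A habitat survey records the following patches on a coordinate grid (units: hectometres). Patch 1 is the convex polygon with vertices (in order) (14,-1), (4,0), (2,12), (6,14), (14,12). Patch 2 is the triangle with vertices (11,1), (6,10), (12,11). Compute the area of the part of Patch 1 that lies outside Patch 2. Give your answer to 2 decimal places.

119.50

|Patch 1| = 149, |Patch 1∩Patch 2| = 29.5.
|Patch 1 ∖ Patch 2| = |Patch 1| − |Patch 1∩Patch 2| = 149 − 29.5 = 119.50.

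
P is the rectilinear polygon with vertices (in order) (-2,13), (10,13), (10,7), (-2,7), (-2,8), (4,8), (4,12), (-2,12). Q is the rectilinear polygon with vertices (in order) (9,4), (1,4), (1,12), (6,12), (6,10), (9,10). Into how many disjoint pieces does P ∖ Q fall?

P ∖ Q splits into 2 disjoint pieces (area 23, area 3).

2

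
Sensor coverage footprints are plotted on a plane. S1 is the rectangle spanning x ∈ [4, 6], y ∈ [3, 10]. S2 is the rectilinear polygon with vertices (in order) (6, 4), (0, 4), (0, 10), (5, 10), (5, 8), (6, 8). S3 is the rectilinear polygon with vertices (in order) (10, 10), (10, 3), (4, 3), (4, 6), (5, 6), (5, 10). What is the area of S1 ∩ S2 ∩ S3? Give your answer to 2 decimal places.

6.00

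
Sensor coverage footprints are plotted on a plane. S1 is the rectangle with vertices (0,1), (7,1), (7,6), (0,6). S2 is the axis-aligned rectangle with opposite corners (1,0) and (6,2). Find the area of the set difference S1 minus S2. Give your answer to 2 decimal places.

30.00

|S1∩S2|: x∈[1,6], y∈[1,2] → 5·1 = 5.
|S1| = 35.
|S1 ∖ S2| = |S1| − |S1∩S2| = 35 − 5 = 30.00.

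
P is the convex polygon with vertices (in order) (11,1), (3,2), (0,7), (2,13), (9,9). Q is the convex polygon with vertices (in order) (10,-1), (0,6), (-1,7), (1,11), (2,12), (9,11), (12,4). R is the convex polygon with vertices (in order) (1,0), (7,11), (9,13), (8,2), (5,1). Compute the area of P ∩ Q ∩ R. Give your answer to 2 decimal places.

The intersection is the polygon with vertices (3.092,3.836), (6.644,10.347), (8.654,9.197), (8,2), (6.636,1.546), (6.304,1.587).
By the shoelace formula its area is 29.52.

29.52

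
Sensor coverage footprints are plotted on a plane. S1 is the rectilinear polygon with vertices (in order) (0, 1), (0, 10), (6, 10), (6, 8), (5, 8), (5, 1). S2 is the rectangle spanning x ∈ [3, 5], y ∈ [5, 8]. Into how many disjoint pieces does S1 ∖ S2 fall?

1

S1 ∖ S2 is a single connected region.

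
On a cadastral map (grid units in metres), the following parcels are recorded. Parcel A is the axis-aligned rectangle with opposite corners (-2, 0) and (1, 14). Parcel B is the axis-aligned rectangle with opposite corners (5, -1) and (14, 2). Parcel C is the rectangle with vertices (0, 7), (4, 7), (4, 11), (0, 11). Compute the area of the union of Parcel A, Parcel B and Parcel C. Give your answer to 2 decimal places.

By inclusion–exclusion:
Individual areas: |Parcel A| = 42, |Parcel B| = 27, |Parcel C| = 16.
|Parcel A∩Parcel B| = 0 (no overlap).
|Parcel A∩Parcel C|: x∈[0,1], y∈[7,11] → 1·4 = 4.
|Parcel B∩Parcel C| = 0 (no overlap).
|Parcel A∩Parcel B∩Parcel C| = 0.
|Parcel A ∪ Parcel B ∪ Parcel C| = 85 − 4 + 0 = 81.00.

81.00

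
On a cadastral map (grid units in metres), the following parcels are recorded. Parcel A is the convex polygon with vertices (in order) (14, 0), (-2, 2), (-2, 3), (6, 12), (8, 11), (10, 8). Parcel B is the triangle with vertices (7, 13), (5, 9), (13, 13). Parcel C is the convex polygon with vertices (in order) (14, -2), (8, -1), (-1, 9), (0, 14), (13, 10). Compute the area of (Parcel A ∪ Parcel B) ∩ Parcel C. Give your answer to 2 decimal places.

81.13

|Parcel A ∪ Parcel B| = 110.3875.
|(Parcel A ∪ Parcel B) ∩ Parcel C| = 81.13.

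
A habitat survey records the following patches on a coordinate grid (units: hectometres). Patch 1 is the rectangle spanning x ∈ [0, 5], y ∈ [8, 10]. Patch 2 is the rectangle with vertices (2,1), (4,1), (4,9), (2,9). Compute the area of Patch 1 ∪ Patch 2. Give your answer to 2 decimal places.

24.00

By inclusion–exclusion:
Individual areas: |Patch 1| = 10, |Patch 2| = 16.
|Patch 1∩Patch 2|: x∈[2,4], y∈[8,9] → 2·1 = 2.
|Patch 1 ∪ Patch 2| = 26 − 2 = 24.00.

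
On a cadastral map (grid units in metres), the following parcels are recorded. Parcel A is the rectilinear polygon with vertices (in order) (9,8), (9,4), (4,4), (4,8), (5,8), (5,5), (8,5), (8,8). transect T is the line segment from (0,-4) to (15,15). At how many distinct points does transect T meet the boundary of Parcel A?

The segment meets the boundary at (9,7.4), (8,6.133), (7.105,5), (6.316,4).

4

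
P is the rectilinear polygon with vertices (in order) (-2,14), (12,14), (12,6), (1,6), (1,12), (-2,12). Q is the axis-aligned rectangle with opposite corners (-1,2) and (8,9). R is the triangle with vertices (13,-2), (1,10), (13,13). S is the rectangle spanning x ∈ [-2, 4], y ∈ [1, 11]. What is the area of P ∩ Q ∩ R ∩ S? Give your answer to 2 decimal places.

2.00

The intersection is the polygon with vertices (2,9), (4,9), (4,7).
By the shoelace formula its area is 2.00.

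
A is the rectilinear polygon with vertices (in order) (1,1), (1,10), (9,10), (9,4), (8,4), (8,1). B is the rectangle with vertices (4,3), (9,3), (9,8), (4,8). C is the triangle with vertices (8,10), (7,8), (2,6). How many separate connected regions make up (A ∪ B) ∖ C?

(A ∪ B) ∖ C is a single connected region.

1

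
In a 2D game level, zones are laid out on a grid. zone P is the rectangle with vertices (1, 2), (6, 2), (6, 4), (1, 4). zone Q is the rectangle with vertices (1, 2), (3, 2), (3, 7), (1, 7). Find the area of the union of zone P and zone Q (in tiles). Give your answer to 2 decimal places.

16.00

By inclusion–exclusion:
Individual areas: |zone P| = 10, |zone Q| = 10.
|zone P∩zone Q|: x∈[1,3], y∈[2,4] → 2·2 = 4.
|zone P ∪ zone Q| = 20 − 4 = 16.00.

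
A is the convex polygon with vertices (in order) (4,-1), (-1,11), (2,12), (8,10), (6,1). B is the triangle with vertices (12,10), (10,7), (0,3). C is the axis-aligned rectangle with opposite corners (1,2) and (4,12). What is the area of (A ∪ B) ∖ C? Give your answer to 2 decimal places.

|A ∪ B| = 71.0434.
|(A ∪ B) ∩ C| = 25.7441.
|(A ∪ B) ∖ C| = 71.0434 − 25.7441 = 45.30.

45.30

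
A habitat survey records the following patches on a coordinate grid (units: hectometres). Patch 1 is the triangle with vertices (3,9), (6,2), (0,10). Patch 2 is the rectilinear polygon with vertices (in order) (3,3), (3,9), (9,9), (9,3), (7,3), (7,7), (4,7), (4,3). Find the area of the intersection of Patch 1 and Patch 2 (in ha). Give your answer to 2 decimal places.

The intersection is the polygon with vertices (4,6.667), (4,4.667), (3,6), (3,9).
By the shoelace formula its area is 2.50.

2.50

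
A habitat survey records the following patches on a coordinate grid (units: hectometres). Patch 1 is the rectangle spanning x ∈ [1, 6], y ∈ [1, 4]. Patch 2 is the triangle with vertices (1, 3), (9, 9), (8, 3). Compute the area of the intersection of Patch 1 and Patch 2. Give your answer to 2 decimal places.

The intersection is the polygon with vertices (6,4), (6,3), (1,3), (2.333,4).
By the shoelace formula its area is 4.33.

4.33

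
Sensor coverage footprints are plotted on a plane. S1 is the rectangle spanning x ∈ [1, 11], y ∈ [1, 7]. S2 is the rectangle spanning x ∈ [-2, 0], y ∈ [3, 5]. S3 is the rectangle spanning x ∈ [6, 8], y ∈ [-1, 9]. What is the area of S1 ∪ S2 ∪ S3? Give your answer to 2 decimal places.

72.00

By inclusion–exclusion:
Individual areas: |S1| = 60, |S2| = 4, |S3| = 20.
|S1∩S2| = 0 (no overlap).
|S1∩S3|: x∈[6,8], y∈[1,7] → 2·6 = 12.
|S2∩S3| = 0 (no overlap).
|S1∩S2∩S3| = 0.
|S1 ∪ S2 ∪ S3| = 84 − 12 + 0 = 72.00.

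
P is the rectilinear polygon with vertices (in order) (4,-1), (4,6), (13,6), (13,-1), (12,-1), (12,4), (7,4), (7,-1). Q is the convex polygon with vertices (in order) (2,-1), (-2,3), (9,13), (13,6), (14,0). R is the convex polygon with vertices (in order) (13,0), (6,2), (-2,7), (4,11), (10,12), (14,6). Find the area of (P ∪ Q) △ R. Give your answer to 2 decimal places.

68.86

|P ∪ Q| = 132.75.
|(P ∪ Q) ∩ R| = 88.4431.
|(P ∪ Q) △ R| = 132.75 + 113 − 176.8862 = 68.86.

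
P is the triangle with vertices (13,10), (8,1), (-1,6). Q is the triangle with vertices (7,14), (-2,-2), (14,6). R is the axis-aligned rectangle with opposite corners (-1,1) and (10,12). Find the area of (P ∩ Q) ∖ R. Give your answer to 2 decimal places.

|P ∩ Q| = 43.4189.
|(P ∩ Q) ∩ R| = 38.0748.
|(P ∩ Q) ∖ R| = 43.4189 − 38.0748 = 5.34.

5.34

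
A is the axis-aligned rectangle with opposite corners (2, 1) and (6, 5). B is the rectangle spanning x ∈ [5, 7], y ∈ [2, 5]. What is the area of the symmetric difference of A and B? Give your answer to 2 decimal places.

|A∩B|: x∈[5,6], y∈[2,5] → 1·3 = 3.
|A △ B| = |A| + |B| − 2·|A∩B| = 16 + 6 − 6 = 16.00.

16.00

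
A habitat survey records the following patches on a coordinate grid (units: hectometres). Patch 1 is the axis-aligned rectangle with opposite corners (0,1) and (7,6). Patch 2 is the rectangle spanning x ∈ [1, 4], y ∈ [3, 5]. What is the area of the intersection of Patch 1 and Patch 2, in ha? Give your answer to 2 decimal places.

6.00

|Patch 1∩Patch 2|: x∈[1,4], y∈[3,5] → 3·2 = 6.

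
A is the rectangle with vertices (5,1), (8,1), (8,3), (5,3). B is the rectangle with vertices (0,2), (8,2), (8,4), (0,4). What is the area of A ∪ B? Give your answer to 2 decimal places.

By inclusion–exclusion:
Individual areas: |A| = 6, |B| = 16.
|A∩B|: x∈[5,8], y∈[2,3] → 3·1 = 3.
|A ∪ B| = 22 − 3 = 19.00.

19.00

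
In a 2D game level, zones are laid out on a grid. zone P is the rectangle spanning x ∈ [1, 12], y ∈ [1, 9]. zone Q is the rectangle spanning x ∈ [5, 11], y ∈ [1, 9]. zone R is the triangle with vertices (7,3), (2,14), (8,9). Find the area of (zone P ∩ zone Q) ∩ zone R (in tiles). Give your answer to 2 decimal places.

10.60

The region (zone P ∩ zone Q) ∩ zone R is the polygon with vertices (5,9), (8,9), (7,3), (5,7.4).
By the shoelace formula its area is 10.60.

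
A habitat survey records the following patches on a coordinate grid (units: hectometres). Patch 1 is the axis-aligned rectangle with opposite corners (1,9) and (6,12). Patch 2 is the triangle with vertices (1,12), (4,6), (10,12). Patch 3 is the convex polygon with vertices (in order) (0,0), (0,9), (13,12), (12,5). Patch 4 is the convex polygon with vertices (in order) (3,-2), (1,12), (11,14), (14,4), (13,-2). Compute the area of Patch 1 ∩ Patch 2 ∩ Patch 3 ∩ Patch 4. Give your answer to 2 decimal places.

3.51

The intersection is the polygon with vertices (2.241,9.517), (6,10.385), (6,9), (2.5,9).
By the shoelace formula its area is 3.51.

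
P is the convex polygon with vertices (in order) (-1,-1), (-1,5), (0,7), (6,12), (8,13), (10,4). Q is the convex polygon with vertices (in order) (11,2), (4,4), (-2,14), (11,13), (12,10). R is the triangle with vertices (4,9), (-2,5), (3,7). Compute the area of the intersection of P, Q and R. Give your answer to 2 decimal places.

1.76

The intersection is the polygon with vertices (1.857,7.571), (4,9), (3,7), (2.355,6.742).
By the shoelace formula its area is 1.76.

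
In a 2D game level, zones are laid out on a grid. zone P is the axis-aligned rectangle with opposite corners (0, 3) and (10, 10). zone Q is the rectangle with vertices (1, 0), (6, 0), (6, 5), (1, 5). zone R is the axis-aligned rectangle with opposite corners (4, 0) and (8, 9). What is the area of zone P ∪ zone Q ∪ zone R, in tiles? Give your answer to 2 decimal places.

By inclusion–exclusion:
Individual areas: |zone P| = 70, |zone Q| = 25, |zone R| = 36.
|zone P∩zone Q|: x∈[1,6], y∈[3,5] → 5·2 = 10.
|zone P∩zone R|: x∈[4,8], y∈[3,9] → 4·6 = 24.
|zone Q∩zone R|: x∈[4,6], y∈[0,5] → 2·5 = 10.
|zone P∩zone Q∩zone R| = 4.
|zone P ∪ zone Q ∪ zone R| = 131 − 44 + 4 = 91.00.

91.00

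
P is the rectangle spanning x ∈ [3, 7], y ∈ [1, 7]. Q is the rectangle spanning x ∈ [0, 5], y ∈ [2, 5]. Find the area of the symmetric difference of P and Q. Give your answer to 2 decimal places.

|P∩Q|: x∈[3,5], y∈[2,5] → 2·3 = 6.
|P △ Q| = |P| + |Q| − 2·|P∩Q| = 24 + 15 − 12 = 27.00.

27.00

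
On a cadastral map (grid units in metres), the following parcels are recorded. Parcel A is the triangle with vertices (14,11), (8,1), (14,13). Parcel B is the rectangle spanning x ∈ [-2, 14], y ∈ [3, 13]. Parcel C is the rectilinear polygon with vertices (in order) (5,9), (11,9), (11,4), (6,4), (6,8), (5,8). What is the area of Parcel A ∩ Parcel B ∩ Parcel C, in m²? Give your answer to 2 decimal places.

The intersection is the polygon with vertices (11,7), (11,6), (9.8,4), (9.5,4).
By the shoelace formula its area is 1.05.

1.05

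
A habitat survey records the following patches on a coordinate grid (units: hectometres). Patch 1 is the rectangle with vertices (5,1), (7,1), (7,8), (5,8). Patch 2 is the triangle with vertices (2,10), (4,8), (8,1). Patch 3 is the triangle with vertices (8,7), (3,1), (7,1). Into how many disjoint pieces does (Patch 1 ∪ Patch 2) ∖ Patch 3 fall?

(Patch 1 ∪ Patch 2) ∖ Patch 3 splits into 2 disjoint pieces (area 8.675, area 0.0774).

2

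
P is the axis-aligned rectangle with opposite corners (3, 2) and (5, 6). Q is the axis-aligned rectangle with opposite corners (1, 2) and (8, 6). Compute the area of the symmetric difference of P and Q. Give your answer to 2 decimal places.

20.00

|P∩Q|: x∈[3,5], y∈[2,6] → 2·4 = 8.
|P △ Q| = |P| + |Q| − 2·|P∩Q| = 8 + 28 − 16 = 20.00.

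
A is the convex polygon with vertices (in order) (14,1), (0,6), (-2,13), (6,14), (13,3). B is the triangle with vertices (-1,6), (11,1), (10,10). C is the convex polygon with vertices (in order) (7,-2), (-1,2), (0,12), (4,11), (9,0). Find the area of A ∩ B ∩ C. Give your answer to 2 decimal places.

The intersection is the polygon with vertices (-0.094,6.329), (5.241,8.27), (7.488,3.326), (0,6).
By the shoelace formula its area is 16.48.

16.48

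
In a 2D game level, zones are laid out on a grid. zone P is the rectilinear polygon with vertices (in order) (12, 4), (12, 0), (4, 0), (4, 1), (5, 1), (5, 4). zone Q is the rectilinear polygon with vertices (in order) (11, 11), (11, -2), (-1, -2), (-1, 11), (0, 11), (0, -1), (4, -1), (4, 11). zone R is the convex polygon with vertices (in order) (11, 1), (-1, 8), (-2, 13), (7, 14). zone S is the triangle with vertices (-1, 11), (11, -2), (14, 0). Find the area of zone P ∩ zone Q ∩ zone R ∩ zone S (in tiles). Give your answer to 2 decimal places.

5.22

The intersection is the polygon with vertices (11,1), (5.857,4), (8.546,4), (10.523,2.55).
By the shoelace formula its area is 5.22.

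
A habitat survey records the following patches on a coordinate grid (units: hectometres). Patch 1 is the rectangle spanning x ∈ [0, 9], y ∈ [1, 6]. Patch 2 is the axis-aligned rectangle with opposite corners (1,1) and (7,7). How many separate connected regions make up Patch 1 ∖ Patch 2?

2

Patch 1 ∖ Patch 2 splits into 2 disjoint pieces (area 10, area 5).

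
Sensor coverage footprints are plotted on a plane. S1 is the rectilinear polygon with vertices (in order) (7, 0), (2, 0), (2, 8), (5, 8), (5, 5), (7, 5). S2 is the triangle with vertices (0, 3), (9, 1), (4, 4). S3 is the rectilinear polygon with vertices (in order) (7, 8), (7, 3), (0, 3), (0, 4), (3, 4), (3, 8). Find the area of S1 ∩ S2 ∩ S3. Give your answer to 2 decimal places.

The intersection is the polygon with vertices (4,4), (5.667,3), (2,3), (2,3.5).
By the shoelace formula its area is 2.33.

2.33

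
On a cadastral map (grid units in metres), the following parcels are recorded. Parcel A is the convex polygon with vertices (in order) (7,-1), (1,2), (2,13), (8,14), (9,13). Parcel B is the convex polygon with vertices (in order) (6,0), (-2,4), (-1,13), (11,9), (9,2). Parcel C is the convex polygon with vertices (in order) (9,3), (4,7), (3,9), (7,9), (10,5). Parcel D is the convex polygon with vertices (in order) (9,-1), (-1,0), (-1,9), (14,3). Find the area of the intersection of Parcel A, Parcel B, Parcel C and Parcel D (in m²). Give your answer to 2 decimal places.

The intersection is the polygon with vertices (4,7), (7.919,5.432), (7.718,4.026).
By the shoelace formula its area is 2.91.

2.91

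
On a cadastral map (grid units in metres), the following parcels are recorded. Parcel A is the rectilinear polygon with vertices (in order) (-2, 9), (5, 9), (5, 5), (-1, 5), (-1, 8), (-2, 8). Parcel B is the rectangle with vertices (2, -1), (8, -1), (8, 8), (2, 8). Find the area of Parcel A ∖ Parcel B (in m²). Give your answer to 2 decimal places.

16.00

|Parcel A| = 25, |Parcel A∩Parcel B| = 9.
|Parcel A ∖ Parcel B| = |Parcel A| − |Parcel A∩Parcel B| = 25 − 9 = 16.00.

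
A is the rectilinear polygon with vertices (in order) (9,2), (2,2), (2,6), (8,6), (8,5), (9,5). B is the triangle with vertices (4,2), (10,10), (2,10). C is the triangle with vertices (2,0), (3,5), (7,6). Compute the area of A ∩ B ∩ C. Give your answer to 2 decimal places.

5.50

The intersection is the polygon with vertices (3.235,5.059), (7,6), (3.923,2.308).
By the shoelace formula its area is 5.50.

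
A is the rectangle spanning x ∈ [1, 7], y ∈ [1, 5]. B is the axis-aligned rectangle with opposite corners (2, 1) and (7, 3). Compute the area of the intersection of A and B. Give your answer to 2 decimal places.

|A∩B|: x∈[2,7], y∈[1,3] → 5·2 = 10.

10.00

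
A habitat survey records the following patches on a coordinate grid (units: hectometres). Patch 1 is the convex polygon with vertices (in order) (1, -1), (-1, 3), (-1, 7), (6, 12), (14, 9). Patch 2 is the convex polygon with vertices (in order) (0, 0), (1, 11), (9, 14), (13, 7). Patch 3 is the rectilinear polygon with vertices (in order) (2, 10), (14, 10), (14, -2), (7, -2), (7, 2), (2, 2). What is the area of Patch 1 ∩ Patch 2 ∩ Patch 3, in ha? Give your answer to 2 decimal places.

58.72

The intersection is the polygon with vertices (3.2,10), (11.286,10), (12.511,7.855), (7.667,4.128), (3.714,2), (2,2), (2,9.143).
By the shoelace formula its area is 58.72.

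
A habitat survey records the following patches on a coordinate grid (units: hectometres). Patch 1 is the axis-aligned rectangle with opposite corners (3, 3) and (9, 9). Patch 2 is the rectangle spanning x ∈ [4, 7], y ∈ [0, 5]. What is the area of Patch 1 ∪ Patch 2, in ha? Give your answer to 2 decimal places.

45.00

By inclusion–exclusion:
Individual areas: |Patch 1| = 36, |Patch 2| = 15.
|Patch 1∩Patch 2|: x∈[4,7], y∈[3,5] → 3·2 = 6.
|Patch 1 ∪ Patch 2| = 51 − 6 = 45.00.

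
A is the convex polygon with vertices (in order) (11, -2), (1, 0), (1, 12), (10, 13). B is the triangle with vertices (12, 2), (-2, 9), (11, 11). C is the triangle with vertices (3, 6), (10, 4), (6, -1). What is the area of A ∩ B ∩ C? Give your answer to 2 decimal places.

The intersection is the polygon with vertices (5.333,5.333), (10,4), (9.429,3.286).
By the shoelace formula its area is 2.05.

2.05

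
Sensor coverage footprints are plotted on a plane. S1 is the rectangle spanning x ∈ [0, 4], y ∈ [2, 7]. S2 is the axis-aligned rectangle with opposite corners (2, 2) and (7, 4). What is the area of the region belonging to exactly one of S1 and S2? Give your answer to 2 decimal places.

22.00

|S1∩S2|: x∈[2,4], y∈[2,4] → 2·2 = 4.
|S1 △ S2| = |S1| + |S2| − 2·|S1∩S2| = 20 + 10 − 8 = 22.00.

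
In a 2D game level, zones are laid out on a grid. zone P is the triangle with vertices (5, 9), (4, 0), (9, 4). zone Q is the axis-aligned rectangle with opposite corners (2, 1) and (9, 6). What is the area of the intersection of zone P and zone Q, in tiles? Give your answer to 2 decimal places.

15.83

The intersection is the polygon with vertices (4.667,6), (7.4,6), (9,4), (5.25,1), (4.111,1).
By the shoelace formula its area is 15.83.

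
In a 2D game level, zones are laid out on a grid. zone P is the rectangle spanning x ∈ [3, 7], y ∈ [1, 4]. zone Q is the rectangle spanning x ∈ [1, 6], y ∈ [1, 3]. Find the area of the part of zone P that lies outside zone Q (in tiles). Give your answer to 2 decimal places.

6.00

|zone P∩zone Q|: x∈[3,6], y∈[1,3] → 3·2 = 6.
|zone P| = 12.
|zone P ∖ zone Q| = |zone P| − |zone P∩zone Q| = 12 − 6 = 6.00.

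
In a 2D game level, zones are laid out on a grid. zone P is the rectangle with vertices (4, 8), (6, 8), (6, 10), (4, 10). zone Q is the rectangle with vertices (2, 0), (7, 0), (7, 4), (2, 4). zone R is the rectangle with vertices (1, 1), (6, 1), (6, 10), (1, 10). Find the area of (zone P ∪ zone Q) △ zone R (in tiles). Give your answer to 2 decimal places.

|zone P ∪ zone Q| = 24.
|(zone P ∪ zone Q) ∩ zone R| = 16.
|(zone P ∪ zone Q) △ zone R| = 24 + 45 − 32 = 37.00.

37.00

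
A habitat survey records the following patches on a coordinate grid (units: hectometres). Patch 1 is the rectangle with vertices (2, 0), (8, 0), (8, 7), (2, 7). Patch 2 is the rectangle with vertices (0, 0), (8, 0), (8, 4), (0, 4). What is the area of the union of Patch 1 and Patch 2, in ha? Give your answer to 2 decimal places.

50.00

By inclusion–exclusion:
Individual areas: |Patch 1| = 42, |Patch 2| = 32.
|Patch 1∩Patch 2|: x∈[2,8], y∈[0,4] → 6·4 = 24.
|Patch 1 ∪ Patch 2| = 74 − 24 = 50.00.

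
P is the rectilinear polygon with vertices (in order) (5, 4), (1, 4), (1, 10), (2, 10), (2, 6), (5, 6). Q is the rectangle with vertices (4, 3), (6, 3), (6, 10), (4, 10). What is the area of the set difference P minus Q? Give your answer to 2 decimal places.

10.00

|P| = 12, |P∩Q| = 2.
|P ∖ Q| = |P| − |P∩Q| = 12 − 2 = 10.00.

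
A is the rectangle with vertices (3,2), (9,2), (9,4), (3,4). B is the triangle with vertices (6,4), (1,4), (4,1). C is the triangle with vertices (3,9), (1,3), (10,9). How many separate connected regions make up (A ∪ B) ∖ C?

(A ∪ B) ∖ C splits into 2 disjoint pieces (area 14.3833, area 0.0417).

2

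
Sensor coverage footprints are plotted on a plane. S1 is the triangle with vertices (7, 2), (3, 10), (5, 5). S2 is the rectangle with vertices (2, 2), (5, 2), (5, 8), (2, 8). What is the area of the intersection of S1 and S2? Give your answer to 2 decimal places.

0.80

The intersection is the polygon with vertices (5,6), (5,5), (3.8,8), (4,8).
By the shoelace formula its area is 0.80.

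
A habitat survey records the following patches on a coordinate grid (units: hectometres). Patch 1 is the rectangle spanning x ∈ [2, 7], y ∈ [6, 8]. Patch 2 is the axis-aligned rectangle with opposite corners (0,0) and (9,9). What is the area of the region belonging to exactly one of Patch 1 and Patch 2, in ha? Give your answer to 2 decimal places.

71.00

|Patch 1∩Patch 2|: x∈[2,7], y∈[6,8] → 5·2 = 10.
|Patch 1 △ Patch 2| = |Patch 1| + |Patch 2| − 2·|Patch 1∩Patch 2| = 10 + 81 − 20 = 71.00.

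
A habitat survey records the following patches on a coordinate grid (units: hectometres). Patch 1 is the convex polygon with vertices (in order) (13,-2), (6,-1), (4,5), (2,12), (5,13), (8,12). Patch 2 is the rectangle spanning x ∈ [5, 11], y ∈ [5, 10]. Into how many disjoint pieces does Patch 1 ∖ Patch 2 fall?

1

Patch 1 ∖ Patch 2 is a single connected region.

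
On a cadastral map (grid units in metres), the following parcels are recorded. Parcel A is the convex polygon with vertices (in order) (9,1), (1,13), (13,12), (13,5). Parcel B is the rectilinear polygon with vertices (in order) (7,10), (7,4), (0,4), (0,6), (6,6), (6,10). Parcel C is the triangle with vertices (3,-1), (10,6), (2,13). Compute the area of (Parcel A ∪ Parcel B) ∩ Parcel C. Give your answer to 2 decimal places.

30.98

|Parcel A ∪ Parcel B| = 94.6667.
|(Parcel A ∪ Parcel B) ∩ Parcel C| = 30.98.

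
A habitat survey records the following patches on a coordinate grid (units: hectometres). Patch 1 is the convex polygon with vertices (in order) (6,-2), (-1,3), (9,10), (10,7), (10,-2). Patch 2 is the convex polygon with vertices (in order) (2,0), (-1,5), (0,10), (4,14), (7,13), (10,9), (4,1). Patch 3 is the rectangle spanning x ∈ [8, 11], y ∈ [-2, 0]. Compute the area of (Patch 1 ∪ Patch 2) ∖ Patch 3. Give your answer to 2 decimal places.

|Patch 1 ∪ Patch 2| = 132.8816.
|(Patch 1 ∪ Patch 2) ∩ Patch 3| = 4.
|(Patch 1 ∪ Patch 2) ∖ Patch 3| = 132.8816 − 4 = 128.88.

128.88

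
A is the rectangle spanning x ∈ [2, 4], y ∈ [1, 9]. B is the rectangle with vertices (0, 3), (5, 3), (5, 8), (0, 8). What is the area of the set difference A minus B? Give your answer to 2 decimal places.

6.00

|A∩B|: x∈[2,4], y∈[3,8] → 2·5 = 10.
|A| = 16.
|A ∖ B| = |A| − |A∩B| = 16 − 10 = 6.00.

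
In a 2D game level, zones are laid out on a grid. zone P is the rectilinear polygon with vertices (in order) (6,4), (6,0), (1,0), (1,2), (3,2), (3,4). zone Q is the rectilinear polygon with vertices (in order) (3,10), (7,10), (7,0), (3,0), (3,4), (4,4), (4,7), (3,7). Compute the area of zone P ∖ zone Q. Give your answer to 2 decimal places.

4.00

|zone P| = 16, |zone P∩zone Q| = 12.
|zone P ∖ zone Q| = |zone P| − |zone P∩zone Q| = 16 − 12 = 4.00.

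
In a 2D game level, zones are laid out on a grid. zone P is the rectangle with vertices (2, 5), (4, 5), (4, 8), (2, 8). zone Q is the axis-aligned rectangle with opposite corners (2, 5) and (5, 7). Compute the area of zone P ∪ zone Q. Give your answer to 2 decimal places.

8.00

By inclusion–exclusion:
Individual areas: |zone P| = 6, |zone Q| = 6.
|zone P∩zone Q|: x∈[2,4], y∈[5,7] → 2·2 = 4.
|zone P ∪ zone Q| = 12 − 4 = 8.00.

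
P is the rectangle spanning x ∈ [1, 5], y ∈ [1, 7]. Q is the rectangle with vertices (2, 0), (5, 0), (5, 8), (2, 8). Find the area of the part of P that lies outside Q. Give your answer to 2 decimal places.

|P∩Q|: x∈[2,5], y∈[1,7] → 3·6 = 18.
|P| = 24.
|P ∖ Q| = |P| − |P∩Q| = 24 − 18 = 6.00.

6.00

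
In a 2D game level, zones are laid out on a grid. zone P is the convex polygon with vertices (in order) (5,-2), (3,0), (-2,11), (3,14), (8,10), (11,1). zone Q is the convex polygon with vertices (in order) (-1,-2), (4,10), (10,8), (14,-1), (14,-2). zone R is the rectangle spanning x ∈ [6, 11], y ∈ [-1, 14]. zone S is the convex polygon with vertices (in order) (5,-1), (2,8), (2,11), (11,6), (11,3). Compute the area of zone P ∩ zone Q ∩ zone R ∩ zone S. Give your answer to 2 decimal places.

The intersection is the polygon with vertices (10.454,2.636), (6,-0.333), (6,8.778), (8.954,7.136).
By the shoelace formula its area is 25.71.

25.71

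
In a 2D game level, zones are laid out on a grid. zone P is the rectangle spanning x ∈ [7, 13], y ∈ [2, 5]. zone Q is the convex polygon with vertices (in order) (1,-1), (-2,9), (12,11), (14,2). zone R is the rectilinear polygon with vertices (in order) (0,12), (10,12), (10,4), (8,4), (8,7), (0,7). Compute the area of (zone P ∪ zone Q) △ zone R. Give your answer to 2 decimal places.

118.50

|zone P ∪ zone Q| = 134.5.
|(zone P ∪ zone Q) ∩ zone R| = 36.
|(zone P ∪ zone Q) △ zone R| = 134.5 + 56 − 72 = 118.50.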